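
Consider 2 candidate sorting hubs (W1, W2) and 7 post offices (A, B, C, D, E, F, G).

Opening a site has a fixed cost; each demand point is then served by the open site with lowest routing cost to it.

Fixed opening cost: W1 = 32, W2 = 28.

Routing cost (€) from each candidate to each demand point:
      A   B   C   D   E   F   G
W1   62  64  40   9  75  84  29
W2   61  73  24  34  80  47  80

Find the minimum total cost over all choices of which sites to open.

Open {W1, W2}: assign each demand point to its cheapest open site.
  A→W2 61, B→W1 64, C→W2 24, D→W1 9, E→W1 75, F→W2 47, G→W1 29
  routing cost 309, fixed 60 → total 369.
Compare {W1}: routing cost 363 + fixed 32 = 395.
Compare {W2}: routing cost 399 + fixed 28 = 427.

369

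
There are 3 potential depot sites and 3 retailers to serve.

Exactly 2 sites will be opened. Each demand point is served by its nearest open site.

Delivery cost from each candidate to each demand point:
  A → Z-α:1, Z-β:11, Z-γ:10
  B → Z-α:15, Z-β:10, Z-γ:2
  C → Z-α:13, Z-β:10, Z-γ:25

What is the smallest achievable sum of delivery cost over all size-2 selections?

Open {A, B}.
  Z-α→A 1, Z-β→B 10, Z-γ→B 2  ⇒ total 13.
Compare {A, C}: total 21.
Compare {B, C}: total 25.

13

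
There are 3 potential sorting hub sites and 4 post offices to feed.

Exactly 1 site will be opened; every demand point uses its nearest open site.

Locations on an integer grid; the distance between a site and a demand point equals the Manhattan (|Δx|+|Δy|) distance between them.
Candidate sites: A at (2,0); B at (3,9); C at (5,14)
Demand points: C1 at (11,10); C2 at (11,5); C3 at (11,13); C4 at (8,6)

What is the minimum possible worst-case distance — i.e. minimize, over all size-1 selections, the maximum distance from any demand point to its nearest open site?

12

Open {B}.
  Farthest demand point is C2 at distance 12 (to B); all others are ≤ 12.
With {C} the worst case is 15.
With {A} the worst case is 22.
No size-1 selection achieves below 12.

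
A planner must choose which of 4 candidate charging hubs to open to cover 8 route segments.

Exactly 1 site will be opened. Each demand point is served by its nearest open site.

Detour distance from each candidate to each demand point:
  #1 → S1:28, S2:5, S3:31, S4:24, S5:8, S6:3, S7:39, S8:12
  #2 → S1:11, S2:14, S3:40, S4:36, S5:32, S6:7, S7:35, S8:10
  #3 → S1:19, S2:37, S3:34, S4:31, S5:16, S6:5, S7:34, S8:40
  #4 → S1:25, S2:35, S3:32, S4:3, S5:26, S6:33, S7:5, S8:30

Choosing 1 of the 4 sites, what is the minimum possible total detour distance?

Open {#1}.
  S1→#1 28, S2→#1 5, S3→#1 31, S4→#1 24, S5→#1 8, S6→#1 3, S7→#1 39, S8→#1 12  ⇒ total 150.
Compare {#2}: total 185.
Compare {#4}: total 189.
No size-1 selection does better; minimum is 150.

150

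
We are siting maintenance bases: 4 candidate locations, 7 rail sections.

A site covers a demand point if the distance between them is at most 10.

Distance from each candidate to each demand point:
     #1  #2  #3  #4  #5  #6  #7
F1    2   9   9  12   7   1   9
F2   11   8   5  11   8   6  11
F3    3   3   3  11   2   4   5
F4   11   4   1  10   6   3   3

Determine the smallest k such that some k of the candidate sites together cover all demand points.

2

Coverage sets (demand points within 10 of each site):
  F1: {#1, #2, #3, #5, #6, #7}
  F2: {#2, #3, #5, #6}
  F3: {#1, #2, #3, #5, #6, #7}
  F4: {#2, #3, #4, #5, #6, #7}
No single site covers all 7 demand points.
But {F1, F4} covers everything, so the minimum is 2.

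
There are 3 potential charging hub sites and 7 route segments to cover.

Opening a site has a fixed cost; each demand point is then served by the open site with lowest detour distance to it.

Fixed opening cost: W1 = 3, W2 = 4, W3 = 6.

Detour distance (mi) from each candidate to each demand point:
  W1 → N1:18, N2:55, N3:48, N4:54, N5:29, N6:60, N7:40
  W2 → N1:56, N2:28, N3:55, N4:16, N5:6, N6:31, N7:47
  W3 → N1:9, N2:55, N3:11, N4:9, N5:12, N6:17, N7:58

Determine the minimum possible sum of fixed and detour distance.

Open {W1, W2, W3}: assign each demand point to its cheapest open site.
  N1→W3 9, N2→W2 28, N3→W3 11, N4→W3 9, N5→W2 6, N6→W3 17, N7→W1 40
  detour distance 120, fixed 13 → total 133.
Compare {W2, W3}: detour distance 127 + fixed 10 = 137.
Compare {W1, W3}: detour distance 153 + fixed 9 = 162.
Compare {W3}: detour distance 171 + fixed 6 = 177.
All other subsets cost ≥ 137. Minimum total cost: 133.

133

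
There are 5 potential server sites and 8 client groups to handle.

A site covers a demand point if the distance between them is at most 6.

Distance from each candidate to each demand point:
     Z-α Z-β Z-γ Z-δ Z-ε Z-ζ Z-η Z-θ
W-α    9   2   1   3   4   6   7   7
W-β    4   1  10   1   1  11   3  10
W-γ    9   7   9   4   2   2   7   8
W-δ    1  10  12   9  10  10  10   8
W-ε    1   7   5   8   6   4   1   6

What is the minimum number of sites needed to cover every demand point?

2

Coverage sets (demand points within 6 of each site):
  W-α: {Z-β, Z-γ, Z-δ, Z-ε, Z-ζ}
  W-β: {Z-α, Z-β, Z-δ, Z-ε, Z-η}
  W-γ: {Z-δ, Z-ε, Z-ζ}
  W-δ: {Z-α}
  W-ε: {Z-α, Z-γ, Z-ε, Z-ζ, Z-η, Z-θ}
No single site covers all 8 demand points.
But {W-α, W-ε} covers everything, so the minimum is 2.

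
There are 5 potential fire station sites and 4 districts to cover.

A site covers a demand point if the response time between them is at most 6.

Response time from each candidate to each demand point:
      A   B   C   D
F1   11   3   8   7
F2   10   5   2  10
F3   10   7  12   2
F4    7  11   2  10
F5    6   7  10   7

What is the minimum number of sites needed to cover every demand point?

Coverage sets (demand points within 6 of each site):
  F1: {B}
  F2: {B, C}
  F3: {D}
  F4: {C}
  F5: {A}
No 2 sites suffice: every size-2 union leaves at least one demand point uncovered.
But {F2, F3, F5} covers everything, so the minimum is 3.

3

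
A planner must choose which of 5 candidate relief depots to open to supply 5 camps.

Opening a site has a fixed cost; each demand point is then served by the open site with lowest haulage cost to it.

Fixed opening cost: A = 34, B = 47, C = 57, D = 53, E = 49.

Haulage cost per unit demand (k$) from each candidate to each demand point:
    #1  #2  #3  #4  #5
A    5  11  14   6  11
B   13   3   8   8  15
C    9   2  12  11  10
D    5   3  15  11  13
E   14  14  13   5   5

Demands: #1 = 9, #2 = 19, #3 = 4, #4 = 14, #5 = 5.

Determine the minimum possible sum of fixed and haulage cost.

351

Open {D, E}: assign each demand point to its cheapest open site.
  #1→D 9×5=45, #2→D 19×3=57, #3→E 4×13=52, #4→E 14×5=70, #5→E 5×5=25
  haulage cost 249, fixed 102 → total 351.
Compare {A, B}: haulage cost 273 + fixed 81 = 354.
Compare {A, C}: haulage cost 265 + fixed 91 = 356.
Compare {A, B, E}: haulage cost 229 + fixed 130 = 359.
All other subsets cost ≥ 354. Minimum total cost: 351.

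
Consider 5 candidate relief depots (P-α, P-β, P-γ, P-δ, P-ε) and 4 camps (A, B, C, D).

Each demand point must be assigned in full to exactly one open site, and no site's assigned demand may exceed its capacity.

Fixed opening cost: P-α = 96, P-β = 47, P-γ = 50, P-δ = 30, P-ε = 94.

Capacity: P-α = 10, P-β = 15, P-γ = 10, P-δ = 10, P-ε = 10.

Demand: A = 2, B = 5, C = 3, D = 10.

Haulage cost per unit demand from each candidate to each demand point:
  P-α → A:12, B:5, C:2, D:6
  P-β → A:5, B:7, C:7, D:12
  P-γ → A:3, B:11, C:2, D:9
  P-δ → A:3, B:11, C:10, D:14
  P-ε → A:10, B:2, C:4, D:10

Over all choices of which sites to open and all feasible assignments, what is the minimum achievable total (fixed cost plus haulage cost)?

Open {P-β, P-γ}; cheapest assignment that respects the capacities:
  P-β (cap 15, load 10): A, B, C — cost 2×5 + 5×7 + 3×7 = 66
  P-γ (cap 10, load 10): D — cost 10×9 = 90
  Shipping 156, fixed 97 → total 253.
  Any other capacity-feasible assignment to {P-β, P-γ} ships for at least 156.
Compare {P-γ, P-δ}: its best feasible assignment gives total 261.
Compare {P-β, P-δ}: its best feasible assignment gives total 268.
Every other set of open sites that can feasibly serve all demand totals ≥ 261 even under its best assignment. Minimum: 253.

253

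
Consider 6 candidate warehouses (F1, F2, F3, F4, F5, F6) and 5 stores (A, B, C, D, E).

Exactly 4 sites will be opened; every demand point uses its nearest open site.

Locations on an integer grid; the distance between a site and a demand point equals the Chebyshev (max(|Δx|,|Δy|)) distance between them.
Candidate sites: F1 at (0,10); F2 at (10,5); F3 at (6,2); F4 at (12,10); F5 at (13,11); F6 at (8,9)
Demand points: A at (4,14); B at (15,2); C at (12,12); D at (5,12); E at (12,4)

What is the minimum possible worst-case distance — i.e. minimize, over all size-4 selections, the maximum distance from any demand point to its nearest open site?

Open {F1, F2, F3, F4}.
  Farthest demand point is B at distance 5 (to F2); all others are ≤ 5.
With {F1, F2, F3, F5} the worst case is 5.
With {F1, F2, F3, F6} the worst case is 5.
No size-4 selection achieves below 5.

5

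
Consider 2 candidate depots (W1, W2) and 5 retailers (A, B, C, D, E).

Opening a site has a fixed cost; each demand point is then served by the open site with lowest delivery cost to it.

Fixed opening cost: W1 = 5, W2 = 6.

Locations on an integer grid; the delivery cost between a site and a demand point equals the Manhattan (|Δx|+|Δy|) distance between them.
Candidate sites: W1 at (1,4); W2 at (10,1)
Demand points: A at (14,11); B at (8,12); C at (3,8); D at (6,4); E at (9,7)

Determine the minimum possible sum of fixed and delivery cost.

Open {W1, W2}: assign each demand point to its cheapest open site.
  A→W2 14, B→W2 13, C→W1 6, D→W1 5, E→W2 7
  delivery cost 45, fixed 11 → total 56.
Compare {W2}: delivery cost 55 + fixed 6 = 61.
Compare {W1}: delivery cost 57 + fixed 5 = 62.

56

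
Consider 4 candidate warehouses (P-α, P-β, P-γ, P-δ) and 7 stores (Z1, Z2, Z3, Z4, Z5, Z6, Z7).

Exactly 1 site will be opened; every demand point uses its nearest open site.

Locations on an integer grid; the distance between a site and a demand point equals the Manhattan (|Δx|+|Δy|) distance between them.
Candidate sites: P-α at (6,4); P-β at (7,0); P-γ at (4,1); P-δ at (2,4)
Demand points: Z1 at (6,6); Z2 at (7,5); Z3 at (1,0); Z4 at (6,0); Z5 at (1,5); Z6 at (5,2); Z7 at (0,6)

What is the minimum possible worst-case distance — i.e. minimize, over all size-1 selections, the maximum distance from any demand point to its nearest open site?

Open {P-δ}.
  Farthest demand point is Z4 at distance 8 (to P-δ); all others are ≤ 8.
With {P-α} the worst case is 9.
With {P-γ} the worst case is 9.
No size-1 selection achieves below 8.

8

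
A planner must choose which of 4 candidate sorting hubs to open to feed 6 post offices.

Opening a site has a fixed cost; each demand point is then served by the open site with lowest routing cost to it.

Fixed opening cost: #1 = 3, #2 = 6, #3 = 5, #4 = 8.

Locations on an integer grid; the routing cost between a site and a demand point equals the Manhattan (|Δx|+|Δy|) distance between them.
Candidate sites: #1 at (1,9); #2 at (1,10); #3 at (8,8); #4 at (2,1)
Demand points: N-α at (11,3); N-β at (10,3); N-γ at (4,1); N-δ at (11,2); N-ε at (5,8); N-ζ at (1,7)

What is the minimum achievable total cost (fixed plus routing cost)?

Open {#1, #3, #4}: assign each demand point to its cheapest open site.
  N-α→#3 8, N-β→#3 7, N-γ→#4 2, N-δ→#3 9, N-ε→#3 3, N-ζ→#1 2
  routing cost 31, fixed 16 → total 47.
Compare {#1, #3}: routing cost 40 + fixed 8 = 48.
Compare {#3, #4}: routing cost 36 + fixed 13 = 49.
Compare {#3}: routing cost 46 + fixed 5 = 51.
All other subsets cost ≥ 48. Minimum total cost: 47.

47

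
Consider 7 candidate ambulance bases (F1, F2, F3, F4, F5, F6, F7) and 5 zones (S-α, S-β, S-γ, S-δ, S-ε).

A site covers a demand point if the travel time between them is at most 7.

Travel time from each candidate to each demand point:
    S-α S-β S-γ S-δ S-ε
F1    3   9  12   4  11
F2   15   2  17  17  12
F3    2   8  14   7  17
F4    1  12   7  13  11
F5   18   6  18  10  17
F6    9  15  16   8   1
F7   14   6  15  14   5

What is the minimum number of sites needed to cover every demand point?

3

Coverage sets (demand points within 7 of each site):
  F1: {S-α, S-δ}
  F2: {S-β}
  F3: {S-α, S-δ}
  F4: {S-α, S-γ}
  F5: {S-β}
  F6: {S-ε}
  F7: {S-β, S-ε}
No 2 sites suffice: every size-2 union leaves at least one demand point uncovered.
But {F1, F4, F7} covers everything, so the minimum is 3.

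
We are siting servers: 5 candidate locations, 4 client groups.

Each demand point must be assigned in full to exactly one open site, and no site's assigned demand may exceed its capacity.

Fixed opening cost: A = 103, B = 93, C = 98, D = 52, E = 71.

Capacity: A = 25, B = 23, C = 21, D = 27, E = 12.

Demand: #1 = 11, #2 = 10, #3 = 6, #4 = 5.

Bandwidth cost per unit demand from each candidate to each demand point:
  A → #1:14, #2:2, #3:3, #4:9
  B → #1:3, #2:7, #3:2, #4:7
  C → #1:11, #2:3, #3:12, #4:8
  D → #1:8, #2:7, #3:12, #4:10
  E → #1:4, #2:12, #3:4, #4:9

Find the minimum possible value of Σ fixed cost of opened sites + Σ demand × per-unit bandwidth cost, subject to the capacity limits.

295

Open {B, D}; cheapest assignment that respects the capacities:
  B (cap 23, load 22): #1, #3, #4 — cost 11×3 + 6×2 + 5×7 = 80
  D (cap 27, load 10): #2 — cost 10×7 = 70
  Shipping 150, fixed 145 → total 295.
  Any other capacity-feasible assignment to {B, D} ships for at least 150.
Compare {A, B}: its best feasible assignment gives total 296.
Compare {A, E}: its best feasible assignment gives total 301.
Every other set of open sites that can feasibly serve all demand totals ≥ 296 even under its best assignment. Minimum: 295.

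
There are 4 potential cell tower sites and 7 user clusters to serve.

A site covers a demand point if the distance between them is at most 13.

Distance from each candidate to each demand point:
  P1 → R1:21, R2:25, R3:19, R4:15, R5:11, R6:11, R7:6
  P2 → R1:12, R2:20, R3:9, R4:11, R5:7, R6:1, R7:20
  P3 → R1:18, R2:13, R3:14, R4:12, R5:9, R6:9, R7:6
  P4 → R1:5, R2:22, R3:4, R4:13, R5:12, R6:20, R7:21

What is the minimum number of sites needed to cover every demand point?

2

Coverage sets (demand points within 13 of each site):
  P1: {R5, R6, R7}
  P2: {R1, R3, R4, R5, R6}
  P3: {R2, R4, R5, R6, R7}
  P4: {R1, R3, R4, R5}
No single site covers all 7 demand points.
But {P2, P3} covers everything, so the minimum is 2.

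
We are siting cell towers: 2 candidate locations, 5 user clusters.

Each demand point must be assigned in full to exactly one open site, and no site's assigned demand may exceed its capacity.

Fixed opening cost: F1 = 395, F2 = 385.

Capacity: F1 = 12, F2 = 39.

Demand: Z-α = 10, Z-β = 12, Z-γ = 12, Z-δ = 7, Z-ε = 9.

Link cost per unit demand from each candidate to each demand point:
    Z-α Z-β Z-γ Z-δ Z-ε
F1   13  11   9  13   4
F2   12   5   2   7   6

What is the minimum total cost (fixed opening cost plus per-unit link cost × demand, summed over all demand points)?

1159

Open {F1, F2}; cheapest assignment that respects the capacities:
  F1 (cap 12, load 12): Z-β — cost 12×11 = 132
  F2 (cap 39, load 38): Z-α, Z-γ, Z-δ, Z-ε — cost 10×12 + 12×2 + 7×7 + 9×6 = 247
  Shipping 379, fixed 780 → total 1159.
  Any other capacity-feasible assignment to {F1, F2} ships for at least 379.
Total demand is 50 and no other set of sites has combined capacity ≥ 50, so {F1, F2} is the only feasible choice of open sites. Minimum: 1159.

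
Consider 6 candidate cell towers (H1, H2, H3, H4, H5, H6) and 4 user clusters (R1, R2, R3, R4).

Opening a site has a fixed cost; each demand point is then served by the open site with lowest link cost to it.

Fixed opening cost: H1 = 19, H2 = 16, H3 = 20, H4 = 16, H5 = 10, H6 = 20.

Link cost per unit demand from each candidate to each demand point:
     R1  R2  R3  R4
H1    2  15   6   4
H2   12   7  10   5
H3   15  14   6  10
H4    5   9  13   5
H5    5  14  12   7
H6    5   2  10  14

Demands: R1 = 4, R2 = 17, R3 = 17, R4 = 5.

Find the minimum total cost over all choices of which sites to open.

Open {H1, H6}: assign each demand point to its cheapest open site.
  R1→H1 4×2=8, R2→H6 17×2=34, R3→H1 17×6=102, R4→H1 5×4=20
  link cost 164, fixed 39 → total 203.
Compare {H1, H5, H6}: link cost 164 + fixed 49 = 213.
Compare {H1, H2, H6}: link cost 164 + fixed 55 = 219.
Compare {H1, H4, H6}: link cost 164 + fixed 55 = 219.
All other subsets cost ≥ 213. Minimum total cost: 203.

203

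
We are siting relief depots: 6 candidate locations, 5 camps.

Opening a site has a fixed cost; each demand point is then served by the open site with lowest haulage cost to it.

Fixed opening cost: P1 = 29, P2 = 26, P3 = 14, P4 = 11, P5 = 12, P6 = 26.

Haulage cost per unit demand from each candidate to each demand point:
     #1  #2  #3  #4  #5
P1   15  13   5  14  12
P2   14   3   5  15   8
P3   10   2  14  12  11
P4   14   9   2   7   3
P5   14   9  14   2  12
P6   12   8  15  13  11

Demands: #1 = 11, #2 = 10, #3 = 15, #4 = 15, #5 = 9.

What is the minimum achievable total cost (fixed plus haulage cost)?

Open {P3, P4, P5}: assign each demand point to its cheapest open site.
  #1→P3 11×10=110, #2→P3 10×2=20, #3→P4 15×2=30, #4→P5 15×2=30, #5→P4 9×3=27
  haulage cost 217, fixed 37 → total 254.
Compare {P2, P3, P4, P5}: haulage cost 217 + fixed 63 = 280.
Compare {P3, P4, P5, P6}: haulage cost 217 + fixed 63 = 280.
Compare {P1, P3, P4, P5}: haulage cost 217 + fixed 66 = 283.
All other subsets cost ≥ 280. Minimum total cost: 254.

254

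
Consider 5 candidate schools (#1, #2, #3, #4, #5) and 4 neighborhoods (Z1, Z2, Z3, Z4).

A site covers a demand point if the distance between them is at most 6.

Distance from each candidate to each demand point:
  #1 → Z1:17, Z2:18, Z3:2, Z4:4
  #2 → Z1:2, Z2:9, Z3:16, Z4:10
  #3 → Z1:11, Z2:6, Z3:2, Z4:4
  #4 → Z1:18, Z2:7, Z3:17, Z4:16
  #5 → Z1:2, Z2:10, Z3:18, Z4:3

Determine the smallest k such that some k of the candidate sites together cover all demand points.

Coverage sets (demand points within 6 of each site):
  #1: {Z3, Z4}
  #2: {Z1}
  #3: {Z2, Z3, Z4}
  #4: {}
  #5: {Z1, Z4}
No single site covers all 4 demand points.
But {#2, #3} covers everything, so the minimum is 2.

2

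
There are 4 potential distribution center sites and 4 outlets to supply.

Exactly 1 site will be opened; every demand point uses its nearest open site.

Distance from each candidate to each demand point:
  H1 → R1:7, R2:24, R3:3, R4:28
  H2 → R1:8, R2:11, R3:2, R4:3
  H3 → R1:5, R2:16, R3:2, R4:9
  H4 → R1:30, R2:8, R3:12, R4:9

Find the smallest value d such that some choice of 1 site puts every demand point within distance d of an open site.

11

Open {H2}.
  Farthest demand point is R2 at distance 11 (to H2); all others are ≤ 11.
With {H3} the worst case is 16.
With {H1} the worst case is 28.
No size-1 selection achieves below 11.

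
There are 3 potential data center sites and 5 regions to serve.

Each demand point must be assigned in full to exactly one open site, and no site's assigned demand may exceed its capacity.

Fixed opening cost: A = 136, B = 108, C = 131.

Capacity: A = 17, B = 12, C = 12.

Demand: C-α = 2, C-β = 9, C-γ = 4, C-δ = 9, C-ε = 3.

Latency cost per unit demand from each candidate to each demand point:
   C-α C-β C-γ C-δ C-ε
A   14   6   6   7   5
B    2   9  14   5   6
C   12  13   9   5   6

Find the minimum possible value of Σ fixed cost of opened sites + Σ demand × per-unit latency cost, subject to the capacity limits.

386

Open {A, B}; cheapest assignment that respects the capacities:
  A (cap 17, load 16): C-β, C-γ, C-ε — cost 9×6 + 4×6 + 3×5 = 93
  B (cap 12, load 11): C-α, C-δ — cost 2×2 + 9×5 = 49
  Shipping 142, fixed 244 → total 386.
  Any other capacity-feasible assignment to {A, B} ships for at least 142.
Compare {A, C}: its best feasible assignment gives total 429.
Compare {A, B, C}: its best feasible assignment gives total 517.
Every other set of open sites that can feasibly serve all demand totals ≥ 429 even under its best assignment. Minimum: 386.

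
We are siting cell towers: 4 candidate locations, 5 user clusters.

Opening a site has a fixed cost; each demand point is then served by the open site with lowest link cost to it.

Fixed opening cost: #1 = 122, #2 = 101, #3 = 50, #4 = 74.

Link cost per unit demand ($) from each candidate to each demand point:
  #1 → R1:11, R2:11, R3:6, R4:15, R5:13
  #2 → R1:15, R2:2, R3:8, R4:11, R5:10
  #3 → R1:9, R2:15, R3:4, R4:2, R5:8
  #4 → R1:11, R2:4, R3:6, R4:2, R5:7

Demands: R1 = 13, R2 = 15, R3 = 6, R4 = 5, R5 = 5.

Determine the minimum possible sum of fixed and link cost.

358

Open {#4}: assign each demand point to its cheapest open site.
  R1→#4 13×11=143, R2→#4 15×4=60, R3→#4 6×6=36, R4→#4 5×2=10, R5→#4 5×7=35
  link cost 284, fixed 74 → total 358.
Compare {#3, #4}: link cost 246 + fixed 124 = 370.
Compare {#2, #3}: link cost 221 + fixed 151 = 372.
Compare {#2, #4}: link cost 254 + fixed 175 = 429.
All other subsets cost ≥ 370. Minimum total cost: 358.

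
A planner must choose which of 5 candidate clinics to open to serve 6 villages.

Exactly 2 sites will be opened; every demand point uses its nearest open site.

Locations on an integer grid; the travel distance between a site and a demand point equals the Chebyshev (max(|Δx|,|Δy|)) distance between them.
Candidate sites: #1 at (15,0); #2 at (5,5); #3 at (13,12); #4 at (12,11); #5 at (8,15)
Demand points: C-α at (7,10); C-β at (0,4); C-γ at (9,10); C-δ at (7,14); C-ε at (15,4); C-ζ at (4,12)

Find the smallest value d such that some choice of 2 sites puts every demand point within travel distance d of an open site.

Open {#2, #4}.
  Farthest demand point is C-ε at travel distance 7 (to #4); all others are ≤ 7.
With {#2, #3} the worst case is 8.
With {#1, #2} the worst case is 9.
No size-2 selection achieves below 7.

7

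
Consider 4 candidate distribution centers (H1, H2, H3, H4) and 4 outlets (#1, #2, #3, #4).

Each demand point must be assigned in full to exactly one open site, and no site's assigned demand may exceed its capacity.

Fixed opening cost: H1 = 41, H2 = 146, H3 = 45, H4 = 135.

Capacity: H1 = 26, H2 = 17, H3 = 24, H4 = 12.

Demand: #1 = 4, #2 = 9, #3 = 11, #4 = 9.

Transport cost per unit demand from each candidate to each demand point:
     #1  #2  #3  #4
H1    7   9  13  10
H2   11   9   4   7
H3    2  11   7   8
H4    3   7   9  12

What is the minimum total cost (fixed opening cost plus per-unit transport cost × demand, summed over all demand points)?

324

Open {H1, H3}; cheapest assignment that respects the capacities:
  H1 (cap 26, load 9): #2 — cost 9×9 = 81
  H3 (cap 24, load 24): #1, #3, #4 — cost 4×2 + 11×7 + 9×8 = 157
  Shipping 238, fixed 86 → total 324.
  Any other capacity-feasible assignment to {H1, H3} ships for at least 238.
Compare {H3, H4}: its best feasible assignment gives total 400.
Compare {H2, H3}: its best feasible assignment gives total 414.
Every other set of open sites that can feasibly serve all demand totals ≥ 400 even under its best assignment. Minimum: 324.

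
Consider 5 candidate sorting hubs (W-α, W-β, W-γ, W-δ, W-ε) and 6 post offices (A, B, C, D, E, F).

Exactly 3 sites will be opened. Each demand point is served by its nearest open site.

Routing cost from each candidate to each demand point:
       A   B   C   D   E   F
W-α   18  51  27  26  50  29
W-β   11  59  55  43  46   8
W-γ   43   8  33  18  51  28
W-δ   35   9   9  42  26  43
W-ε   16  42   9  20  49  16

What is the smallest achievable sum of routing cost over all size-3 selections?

80

Open {W-β, W-γ, W-δ}.
  A→W-β 11, B→W-γ 8, C→W-δ 9, D→W-γ 18, E→W-δ 26, F→W-β 8  ⇒ total 80.
Compare {W-β, W-δ, W-ε}: total 83.
Compare {W-α, W-β, W-δ}: total 89.
No size-3 selection does better; minimum is 80.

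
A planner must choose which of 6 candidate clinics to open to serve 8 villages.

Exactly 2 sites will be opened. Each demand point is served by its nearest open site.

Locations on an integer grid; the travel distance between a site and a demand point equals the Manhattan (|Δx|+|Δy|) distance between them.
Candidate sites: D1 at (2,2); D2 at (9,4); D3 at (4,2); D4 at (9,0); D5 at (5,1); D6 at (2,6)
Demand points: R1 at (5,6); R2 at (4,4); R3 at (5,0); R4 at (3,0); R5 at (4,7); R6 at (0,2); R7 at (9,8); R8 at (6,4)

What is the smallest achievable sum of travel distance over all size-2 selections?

29

Open {D2, D3}.
  R1→D3 5, R2→D3 2, R3→D3 3, R4→D3 3, R5→D3 5, R6→D3 4, R7→D2 4, R8→D2 3  ⇒ total 29.
Compare {D3, D6}: total 31.
Compare {D2, D5}: total 33.
No size-2 selection does better; minimum is 29.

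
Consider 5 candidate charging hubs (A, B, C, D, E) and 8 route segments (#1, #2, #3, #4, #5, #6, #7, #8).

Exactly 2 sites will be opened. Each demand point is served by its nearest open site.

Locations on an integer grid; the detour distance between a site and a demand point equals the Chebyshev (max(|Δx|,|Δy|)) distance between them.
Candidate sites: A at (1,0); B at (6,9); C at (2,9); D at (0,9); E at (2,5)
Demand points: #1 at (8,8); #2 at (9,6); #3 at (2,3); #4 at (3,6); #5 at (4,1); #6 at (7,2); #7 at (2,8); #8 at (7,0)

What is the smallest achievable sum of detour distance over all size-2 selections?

Open {B, E}.
  #1→B 2, #2→B 3, #3→E 2, #4→E 1, #5→E 4, #6→E 5, #7→E 3, #8→E 5  ⇒ total 25.
Compare {A, B}: total 30.
Compare {C, E}: total 31.
No size-2 selection does better; minimum is 25.

25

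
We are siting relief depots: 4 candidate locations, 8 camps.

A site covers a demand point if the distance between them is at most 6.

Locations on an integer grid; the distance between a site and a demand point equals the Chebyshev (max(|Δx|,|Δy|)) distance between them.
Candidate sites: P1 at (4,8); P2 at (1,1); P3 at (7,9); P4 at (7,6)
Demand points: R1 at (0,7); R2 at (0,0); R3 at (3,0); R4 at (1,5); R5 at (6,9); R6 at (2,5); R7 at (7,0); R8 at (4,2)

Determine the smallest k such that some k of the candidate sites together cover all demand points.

2

Coverage sets (demand points within 6 of each site):
  P1: {R1, R4, R5, R6, R8}
  P2: {R1, R2, R3, R4, R6, R7, R8}
  P3: {R4, R5, R6}
  P4: {R3, R4, R5, R6, R7, R8}
No single site covers all 8 demand points.
But {P1, P2} covers everything, so the minimum is 2.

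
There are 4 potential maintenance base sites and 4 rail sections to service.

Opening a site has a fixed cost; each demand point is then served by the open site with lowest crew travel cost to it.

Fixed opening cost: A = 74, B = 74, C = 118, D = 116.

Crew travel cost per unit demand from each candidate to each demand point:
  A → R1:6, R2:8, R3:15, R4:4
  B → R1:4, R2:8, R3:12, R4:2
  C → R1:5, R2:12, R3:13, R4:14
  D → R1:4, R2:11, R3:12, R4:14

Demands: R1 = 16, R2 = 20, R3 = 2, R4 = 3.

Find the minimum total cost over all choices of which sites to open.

328

Open {B}: assign each demand point to its cheapest open site.
  R1→B 16×4=64, R2→B 20×8=160, R3→B 2×12=24, R4→B 3×2=6
  crew travel cost 254, fixed 74 → total 328.
Compare {A}: crew travel cost 298 + fixed 74 = 372.
Compare {A, B}: crew travel cost 254 + fixed 148 = 402.
Compare {B, D}: crew travel cost 254 + fixed 190 = 444.
All other subsets cost ≥ 372. Minimum total cost: 328.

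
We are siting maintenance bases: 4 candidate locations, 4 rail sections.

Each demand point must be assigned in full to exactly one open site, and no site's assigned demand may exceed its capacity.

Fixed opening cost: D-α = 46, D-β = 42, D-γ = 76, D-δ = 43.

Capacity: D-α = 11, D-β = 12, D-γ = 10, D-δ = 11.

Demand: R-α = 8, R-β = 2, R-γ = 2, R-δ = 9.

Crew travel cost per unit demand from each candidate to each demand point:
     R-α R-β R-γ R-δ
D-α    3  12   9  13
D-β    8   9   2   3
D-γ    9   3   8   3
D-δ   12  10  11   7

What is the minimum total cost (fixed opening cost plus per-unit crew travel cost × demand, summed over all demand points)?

Open {D-α, D-β}; cheapest assignment that respects the capacities:
  D-α (cap 11, load 10): R-α, R-β — cost 8×3 + 2×12 = 48
  D-β (cap 12, load 11): R-γ, R-δ — cost 2×2 + 9×3 = 31
  Shipping 79, fixed 88 → total 167.
  Any other capacity-feasible assignment to {D-α, D-β} ships for at least 79.
Compare {D-α, D-β, D-δ}: its best feasible assignment gives total 206.
Compare {D-α, D-δ}: its best feasible assignment gives total 214.
Every other set of open sites that can feasibly serve all demand totals ≥ 206 even under its best assignment. Minimum: 167.

167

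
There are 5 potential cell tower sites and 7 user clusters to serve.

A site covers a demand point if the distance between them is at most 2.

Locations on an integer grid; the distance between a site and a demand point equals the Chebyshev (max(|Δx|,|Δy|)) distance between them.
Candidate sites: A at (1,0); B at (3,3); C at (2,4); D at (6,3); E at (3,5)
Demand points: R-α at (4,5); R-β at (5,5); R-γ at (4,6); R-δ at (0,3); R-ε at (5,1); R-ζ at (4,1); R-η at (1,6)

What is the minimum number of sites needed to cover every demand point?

2

Coverage sets (demand points within 2 of each site):
  A: {}
  B: {R-α, R-β, R-ε, R-ζ}
  C: {R-α, R-γ, R-δ, R-η}
  D: {R-α, R-β, R-ε, R-ζ}
  E: {R-α, R-β, R-γ, R-η}
No single site covers all 7 demand points.
But {B, C} covers everything, so the minimum is 2.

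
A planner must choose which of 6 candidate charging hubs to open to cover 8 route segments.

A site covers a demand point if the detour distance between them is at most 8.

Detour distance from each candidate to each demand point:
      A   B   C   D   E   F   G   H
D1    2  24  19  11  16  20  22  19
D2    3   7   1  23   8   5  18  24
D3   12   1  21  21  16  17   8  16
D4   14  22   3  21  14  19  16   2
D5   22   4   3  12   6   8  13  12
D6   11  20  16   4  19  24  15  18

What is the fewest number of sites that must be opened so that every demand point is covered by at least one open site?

4

Coverage sets (demand points within 8 of each site):
  D1: {A}
  D2: {A, B, C, E, F}
  D3: {B, G}
  D4: {C, H}
  D5: {B, C, E, F}
  D6: {D}
No 3 sites suffice: every size-3 union leaves at least one demand point uncovered.
But {D2, D3, D4, D6} covers everything, so the minimum is 4.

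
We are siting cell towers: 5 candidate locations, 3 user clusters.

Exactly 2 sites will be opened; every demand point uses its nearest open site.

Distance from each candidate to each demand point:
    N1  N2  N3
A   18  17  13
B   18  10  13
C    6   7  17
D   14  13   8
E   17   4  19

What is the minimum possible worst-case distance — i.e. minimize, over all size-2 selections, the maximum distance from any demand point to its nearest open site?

Open {C, D}.
  Farthest demand point is N3 at distance 8 (to D); all others are ≤ 8.
With {A, C} the worst case is 13.
With {B, C} the worst case is 13.
No size-2 selection achieves below 8.

8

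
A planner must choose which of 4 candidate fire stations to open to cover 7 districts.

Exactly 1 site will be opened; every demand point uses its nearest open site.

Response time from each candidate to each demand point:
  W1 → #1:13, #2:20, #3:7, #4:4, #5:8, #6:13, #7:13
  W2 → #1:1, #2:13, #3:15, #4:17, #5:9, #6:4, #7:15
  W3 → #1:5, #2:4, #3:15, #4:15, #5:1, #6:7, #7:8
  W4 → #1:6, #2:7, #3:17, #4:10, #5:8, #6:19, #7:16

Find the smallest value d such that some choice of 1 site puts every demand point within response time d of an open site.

15

Open {W3}.
  Farthest demand point is #3 at response time 15 (to W3); all others are ≤ 15.
With {W2} the worst case is 17.
With {W4} the worst case is 19.
No size-1 selection achieves below 15.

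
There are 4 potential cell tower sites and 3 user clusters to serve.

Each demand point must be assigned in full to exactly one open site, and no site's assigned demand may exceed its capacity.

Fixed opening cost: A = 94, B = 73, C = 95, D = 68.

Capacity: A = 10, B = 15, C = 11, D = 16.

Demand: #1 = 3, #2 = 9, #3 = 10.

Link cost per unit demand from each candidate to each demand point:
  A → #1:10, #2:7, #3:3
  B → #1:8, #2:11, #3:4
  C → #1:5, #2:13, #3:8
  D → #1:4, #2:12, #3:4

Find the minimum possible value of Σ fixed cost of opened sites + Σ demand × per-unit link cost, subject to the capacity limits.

277

Open {A, D}; cheapest assignment that respects the capacities:
  A (cap 10, load 9): #2 — cost 9×7 = 63
  D (cap 16, load 13): #1, #3 — cost 3×4 + 10×4 = 52
  Shipping 115, fixed 162 → total 277.
  Any other capacity-feasible assignment to {A, D} ships for at least 115.
Compare {B, D}: its best feasible assignment gives total 292.
Compare {A, B}: its best feasible assignment gives total 294.
Every other set of open sites that can feasibly serve all demand totals ≥ 292 even under its best assignment. Minimum: 277.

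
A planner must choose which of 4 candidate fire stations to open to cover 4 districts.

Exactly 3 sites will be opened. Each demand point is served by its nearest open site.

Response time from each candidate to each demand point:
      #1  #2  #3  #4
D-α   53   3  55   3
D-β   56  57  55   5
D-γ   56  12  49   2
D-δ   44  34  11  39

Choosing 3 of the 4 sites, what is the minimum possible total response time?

Open {D-α, D-γ, D-δ}.
  #1→D-δ 44, #2→D-α 3, #3→D-δ 11, #4→D-γ 2  ⇒ total 60.
Compare {D-α, D-β, D-δ}: total 61.
Compare {D-β, D-γ, D-δ}: total 69.
No size-3 selection does better; minimum is 60.

60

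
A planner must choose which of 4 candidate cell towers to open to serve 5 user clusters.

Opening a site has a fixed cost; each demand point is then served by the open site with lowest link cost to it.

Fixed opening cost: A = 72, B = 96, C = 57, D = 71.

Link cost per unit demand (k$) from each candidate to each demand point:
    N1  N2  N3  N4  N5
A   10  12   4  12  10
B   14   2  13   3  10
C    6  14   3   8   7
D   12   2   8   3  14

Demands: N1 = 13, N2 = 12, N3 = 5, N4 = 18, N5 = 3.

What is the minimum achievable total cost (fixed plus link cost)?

Open {C, D}: assign each demand point to its cheapest open site.
  N1→C 13×6=78, N2→D 12×2=24, N3→C 5×3=15, N4→D 18×3=54, N5→C 3×7=21
  link cost 192, fixed 128 → total 320.
Compare {B, C}: link cost 192 + fixed 153 = 345.
Compare {D}: link cost 316 + fixed 71 = 387.
Compare {A, C, D}: link cost 192 + fixed 200 = 392.
All other subsets cost ≥ 345. Minimum total cost: 320.

320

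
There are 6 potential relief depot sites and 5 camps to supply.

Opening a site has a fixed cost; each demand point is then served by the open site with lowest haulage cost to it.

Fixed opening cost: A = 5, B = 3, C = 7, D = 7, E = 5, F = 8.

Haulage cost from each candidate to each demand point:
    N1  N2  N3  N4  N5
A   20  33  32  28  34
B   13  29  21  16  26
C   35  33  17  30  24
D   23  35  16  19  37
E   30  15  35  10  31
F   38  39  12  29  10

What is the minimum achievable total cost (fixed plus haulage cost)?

Open {B, E, F}: assign each demand point to its cheapest open site.
  N1→B 13, N2→E 15, N3→F 12, N4→E 10, N5→F 10
  haulage cost 60, fixed 16 → total 76.
Compare {A, B, E, F}: haulage cost 60 + fixed 21 = 81.
Compare {B, C, E, F}: haulage cost 60 + fixed 23 = 83.
Compare {B, D, E, F}: haulage cost 60 + fixed 23 = 83.
All other subsets cost ≥ 81. Minimum total cost: 76.

76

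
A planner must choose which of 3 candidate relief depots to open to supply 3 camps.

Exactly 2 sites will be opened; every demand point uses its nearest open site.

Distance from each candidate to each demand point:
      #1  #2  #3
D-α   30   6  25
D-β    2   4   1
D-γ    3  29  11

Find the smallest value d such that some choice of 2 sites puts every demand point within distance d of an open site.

4

Open {D-α, D-β}.
  Farthest demand point is #2 at distance 4 (to D-β); all others are ≤ 4.
With {D-β, D-γ} the worst case is 4.
With {D-α, D-γ} the worst case is 11.
No size-2 selection achieves below 4.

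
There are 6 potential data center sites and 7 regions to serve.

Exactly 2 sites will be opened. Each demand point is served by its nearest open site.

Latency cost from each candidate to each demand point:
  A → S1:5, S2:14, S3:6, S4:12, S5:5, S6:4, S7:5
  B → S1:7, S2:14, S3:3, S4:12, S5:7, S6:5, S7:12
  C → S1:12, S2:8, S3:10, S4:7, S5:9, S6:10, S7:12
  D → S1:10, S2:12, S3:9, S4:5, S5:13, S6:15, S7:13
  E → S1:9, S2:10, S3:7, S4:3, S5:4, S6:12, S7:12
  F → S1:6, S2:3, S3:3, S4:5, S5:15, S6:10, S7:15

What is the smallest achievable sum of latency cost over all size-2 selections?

Open {A, F}.
  S1→A 5, S2→F 3, S3→F 3, S4→F 5, S5→A 5, S6→A 4, S7→A 5  ⇒ total 30.
Compare {A, E}: total 37.
Compare {A, C}: total 40.
No size-2 selection does better; minimum is 30.

30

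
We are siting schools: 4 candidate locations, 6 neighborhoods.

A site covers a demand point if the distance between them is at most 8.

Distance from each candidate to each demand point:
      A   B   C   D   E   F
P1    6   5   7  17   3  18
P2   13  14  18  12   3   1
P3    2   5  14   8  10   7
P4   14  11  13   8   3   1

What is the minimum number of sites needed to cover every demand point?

Coverage sets (demand points within 8 of each site):
  P1: {A, B, C, E}
  P2: {E, F}
  P3: {A, B, D, F}
  P4: {D, E, F}
No single site covers all 6 demand points.
But {P1, P3} covers everything, so the minimum is 2.

2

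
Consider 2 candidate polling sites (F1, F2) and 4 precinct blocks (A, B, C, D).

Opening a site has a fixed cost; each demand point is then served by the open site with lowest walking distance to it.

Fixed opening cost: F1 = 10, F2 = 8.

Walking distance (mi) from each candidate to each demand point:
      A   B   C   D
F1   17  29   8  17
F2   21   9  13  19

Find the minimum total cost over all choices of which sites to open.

Open {F1, F2}: assign each demand point to its cheapest open site.
  A→F1 17, B→F2 9, C→F1 8, D→F1 17
  walking distance 51, fixed 18 → total 69.
Compare {F2}: walking distance 62 + fixed 8 = 70.
Compare {F1}: walking distance 71 + fixed 10 = 81.

69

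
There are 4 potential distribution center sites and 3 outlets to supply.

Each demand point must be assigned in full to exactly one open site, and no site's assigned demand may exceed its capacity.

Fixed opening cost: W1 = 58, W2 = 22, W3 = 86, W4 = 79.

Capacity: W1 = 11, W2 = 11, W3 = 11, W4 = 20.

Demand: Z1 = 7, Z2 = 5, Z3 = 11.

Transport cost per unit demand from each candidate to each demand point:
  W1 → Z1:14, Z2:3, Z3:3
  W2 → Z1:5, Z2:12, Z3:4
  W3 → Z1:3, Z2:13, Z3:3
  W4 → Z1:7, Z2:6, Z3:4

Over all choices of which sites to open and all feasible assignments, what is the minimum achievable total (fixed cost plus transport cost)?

210

Open {W2, W4}; cheapest assignment that respects the capacities:
  W2 (cap 11, load 7): Z1 — cost 7×5 = 35
  W4 (cap 20, load 16): Z2, Z3 — cost 5×6 + 11×4 = 74
  Shipping 109, fixed 101 → total 210.
  Any other capacity-feasible assignment to {W2, W4} ships for at least 109.
Compare {W1, W4}: its best feasible assignment gives total 245.
Compare {W1, W2, W3}: its best feasible assignment gives total 246.
Every other set of open sites that can feasibly serve all demand totals ≥ 245 even under its best assignment. Minimum: 210.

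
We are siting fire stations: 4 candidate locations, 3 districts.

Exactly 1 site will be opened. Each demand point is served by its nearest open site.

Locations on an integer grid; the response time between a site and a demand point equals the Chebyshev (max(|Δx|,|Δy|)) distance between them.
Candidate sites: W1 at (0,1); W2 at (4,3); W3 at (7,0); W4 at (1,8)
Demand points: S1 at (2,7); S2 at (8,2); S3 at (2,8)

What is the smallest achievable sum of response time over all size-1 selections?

Open {W4}.
  S1→W4 1, S2→W4 7, S3→W4 1  ⇒ total 9.
Compare {W2}: total 13.
Compare {W3}: total 17.
No size-1 selection does better; minimum is 9.

9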